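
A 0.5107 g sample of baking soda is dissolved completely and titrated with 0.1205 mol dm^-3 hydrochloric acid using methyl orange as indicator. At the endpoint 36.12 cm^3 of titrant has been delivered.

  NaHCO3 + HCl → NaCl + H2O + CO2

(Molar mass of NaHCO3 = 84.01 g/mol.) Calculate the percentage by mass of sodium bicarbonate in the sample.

71.60 %

n(HCl) = 0.03612 L × 0.1205 mol/L = 4.352 × 10^-3 mol
n(NaHCO3) = 4.352 × 10^-3 mol (1:1 ratio)
mass of NaHCO3 = 4.352 × 10^-3 × 84.01 g/mol = 0.3657 g
% NaHCO3 = 0.3657 / 0.5107 × 100 = 71.60 %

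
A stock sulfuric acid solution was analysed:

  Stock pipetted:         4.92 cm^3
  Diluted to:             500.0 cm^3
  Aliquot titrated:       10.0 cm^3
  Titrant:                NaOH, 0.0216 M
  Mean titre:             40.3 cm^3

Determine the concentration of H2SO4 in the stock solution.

4.42 M

H2SO4 + 2 NaOH → Na2SO4 + 2 H2O
n(NaOH) = 0.0403 × 0.0216 = 8.70 × 10^-4 mol
From the 1:2 ratio, n(H2SO4) in the aliquot = 1/2 × 8.70 × 10^-4 = 4.35 × 10^-4 mol
[H2SO4]_dilute = 4.35 × 10^-4 / 0.0100 = 0.0435 mol/L
Dilution factor = 500.0 / 4.92 = 101.6
[H2SO4]_stock = 0.0435 × 101.6 = 4.42 mol/L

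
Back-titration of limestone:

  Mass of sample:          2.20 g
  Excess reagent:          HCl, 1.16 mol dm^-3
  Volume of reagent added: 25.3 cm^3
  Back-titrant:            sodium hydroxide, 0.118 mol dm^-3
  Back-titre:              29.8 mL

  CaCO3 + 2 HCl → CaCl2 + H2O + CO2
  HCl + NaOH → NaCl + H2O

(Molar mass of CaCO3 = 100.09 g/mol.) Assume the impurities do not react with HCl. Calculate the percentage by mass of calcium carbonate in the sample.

n(HCl) added = 0.0253 × 1.16 = 0.0293 mol
n(NaOH) used in back-titration = 0.0298 × 0.118 = 3.52 × 10^-3 mol
n(HCl) left over = 3.52 × 10^-3 mol (1:1 ratio)
n(HCl) consumed by analyte = 0.0293 − 3.52 × 10^-3 = 0.0258 mol
From the 1:2 ratio, n(CaCO3) = 1/2 × 0.0258 = 0.0129 mol
mass of CaCO3 = 0.0129 × 100.09 = 1.29 g
% CaCO3 = 1.29 / 2.20 × 100 = 58.8 %

58.8 %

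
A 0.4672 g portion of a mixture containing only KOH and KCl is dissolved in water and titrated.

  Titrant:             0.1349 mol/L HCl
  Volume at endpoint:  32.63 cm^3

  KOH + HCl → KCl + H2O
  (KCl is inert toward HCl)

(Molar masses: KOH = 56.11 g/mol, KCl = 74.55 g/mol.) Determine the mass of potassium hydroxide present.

n(HCl) = 0.03263 × 0.1349 = 4.402 × 10^-3 mol
Let x = n(KOH), y = n(KCl).
Titrant: 1x = 4.402 × 10^-3;  mass: 56.11x + 74.55y = 0.4672
Solving, x = 4.402 × 10^-3 mol, y = 2.954 × 10^-3 mol
mass of KOH = 4.402 × 10^-3 × 56.11 = 0.2470 g

0.2470 g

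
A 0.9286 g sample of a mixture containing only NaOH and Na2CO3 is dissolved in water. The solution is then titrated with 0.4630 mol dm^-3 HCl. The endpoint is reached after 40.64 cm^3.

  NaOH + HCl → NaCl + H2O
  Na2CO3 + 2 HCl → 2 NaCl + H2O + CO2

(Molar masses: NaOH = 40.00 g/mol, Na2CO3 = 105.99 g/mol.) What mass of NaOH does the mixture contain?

n(HCl) = 0.04064 × 0.4630 = 0.01882 mol
Let x = n(NaOH), y = n(Na2CO3).
Titrant: 1x + 2y = 0.01882;  mass: 40.00x + 105.99y = 0.9286
Solving, x = 5.277 × 10^-3 mol, y = 6.770 × 10^-3 mol
mass of NaOH = 5.277 × 10^-3 × 40.00 = 0.2111 g

0.2111 g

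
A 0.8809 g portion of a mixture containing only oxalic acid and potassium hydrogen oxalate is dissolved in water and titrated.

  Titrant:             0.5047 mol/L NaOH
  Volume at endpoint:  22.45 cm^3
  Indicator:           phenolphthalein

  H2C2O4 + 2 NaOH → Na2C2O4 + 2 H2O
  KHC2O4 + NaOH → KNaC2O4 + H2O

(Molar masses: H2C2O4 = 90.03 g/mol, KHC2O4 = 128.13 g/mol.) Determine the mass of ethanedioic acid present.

0.3092 g

n(NaOH) = 0.02245 × 0.5047 = 0.01133 mol
Let x = n(H2C2O4), y = n(KHC2O4).
Titrant: 2x + 1y = 0.01133;  mass: 90.03x + 128.13y = 0.8809
Solving, x = 3.434 × 10^-3 mol, y = 4.462 × 10^-3 mol
mass of H2C2O4 = 3.434 × 10^-3 × 90.03 = 0.3092 g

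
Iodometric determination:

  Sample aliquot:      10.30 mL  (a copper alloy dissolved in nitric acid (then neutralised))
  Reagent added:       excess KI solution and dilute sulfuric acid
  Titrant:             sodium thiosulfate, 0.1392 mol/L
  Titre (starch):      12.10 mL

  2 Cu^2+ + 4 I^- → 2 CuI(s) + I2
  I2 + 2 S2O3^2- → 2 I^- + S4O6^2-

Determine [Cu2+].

0.1635 mol/L

n(S2O3^2-) = 0.01210 × 0.1392 = 1.684 × 10^-3 mol
n(I2) = n(S2O3^2-)/2 = 8.422 × 10^-4 mol
From the 2:1 ratio, n(Cu2+) in the aliquot = 2/1 × 8.422 × 10^-4 = 1.684 × 10^-3 mol
[Cu2+] = 1.684 × 10^-3 / 0.01030 = 0.1635 mol/L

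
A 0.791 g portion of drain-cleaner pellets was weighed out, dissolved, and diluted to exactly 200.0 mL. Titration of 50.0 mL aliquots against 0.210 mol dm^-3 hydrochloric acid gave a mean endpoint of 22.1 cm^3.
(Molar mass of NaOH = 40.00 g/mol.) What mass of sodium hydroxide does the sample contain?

NaOH + HCl → NaCl + H2O
n(HCl) per titration = 0.0221 × 0.210 = 4.64 × 10^-3 mol
n(NaOH) in each aliquot = 4.64 × 10^-3 mol (1:1 ratio)
n(NaOH) in the whole flask = 4.64 × 10^-3 × 200.0/50.0 = 0.0186 mol
mass of NaOH = 0.0186 × 40.00 = 0.743 g

0.743 g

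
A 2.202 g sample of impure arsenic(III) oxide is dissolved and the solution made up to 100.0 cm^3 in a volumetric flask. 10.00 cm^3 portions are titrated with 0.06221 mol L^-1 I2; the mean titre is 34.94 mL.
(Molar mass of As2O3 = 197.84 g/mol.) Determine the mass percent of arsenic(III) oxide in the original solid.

As2O3 + 2 I2 + 2 H2O → As2O5 + 4 HI
n(I2) per titration = 0.03494 × 0.06221 = 2.174 × 10^-3 mol
From the 1:2 ratio, n(As2O3) in each aliquot = 1/2 × 2.174 × 10^-3 = 1.087 × 10^-3 mol
n(As2O3) in the whole flask = 1.087 × 10^-3 × 100.0/10.00 = 0.01087 mol
mass of As2O3 = 0.01087 × 197.84 = 2.150 g
% As2O3 = 2.150 / 2.202 × 100 = 97.64 %

97.64 %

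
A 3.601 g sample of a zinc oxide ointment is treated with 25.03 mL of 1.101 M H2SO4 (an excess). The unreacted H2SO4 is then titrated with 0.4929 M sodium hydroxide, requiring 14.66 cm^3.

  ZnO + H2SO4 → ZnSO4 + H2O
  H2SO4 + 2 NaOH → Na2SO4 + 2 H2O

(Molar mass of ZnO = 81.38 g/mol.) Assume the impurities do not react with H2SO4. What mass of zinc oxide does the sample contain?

1.949 g

n(H2SO4) added = 0.02503 × 1.101 = 0.02756 mol
n(NaOH) used in back-titration = 0.01466 × 0.4929 = 7.226 × 10^-3 mol
From the 1:2 ratio, n(H2SO4) left over = 1/2 × 7.226 × 10^-3 = 3.613 × 10^-3 mol
n(H2SO4) consumed by analyte = 0.02756 − 3.613 × 10^-3 = 0.02395 mol
n(ZnO) = 0.02395 mol (1:1 ratio)
mass of ZnO = 0.02395 × 81.38 = 1.949 g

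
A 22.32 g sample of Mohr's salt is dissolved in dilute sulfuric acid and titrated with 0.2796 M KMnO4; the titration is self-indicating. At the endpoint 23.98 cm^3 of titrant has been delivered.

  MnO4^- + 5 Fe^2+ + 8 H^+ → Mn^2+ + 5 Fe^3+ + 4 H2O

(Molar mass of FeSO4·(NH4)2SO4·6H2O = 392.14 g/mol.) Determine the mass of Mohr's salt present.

13.15 g

n(KMnO4) = 0.02398 L × 0.2796 mol/L = 6.705 × 10^-3 mol
From the 5:1 ratio, n(FeSO4·(NH4)2SO4·6H2O) = 5/1 × 6.705 × 10^-3 = 0.03352 mol
mass of FeSO4·(NH4)2SO4·6H2O = 0.03352 × 392.14 g/mol = 13.15 g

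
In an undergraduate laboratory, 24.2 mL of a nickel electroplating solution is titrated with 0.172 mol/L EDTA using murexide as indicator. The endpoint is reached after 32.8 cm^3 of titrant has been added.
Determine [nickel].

Ni^2+ + EDTA^4- → [Ni(EDTA)]^2-
n(EDTA) = 0.0328 L × 0.172 mol/L = 5.64 × 10^-3 mol
n(Ni2+) = 5.64 × 10^-3 mol (1:1 mole ratio)
[Ni2+] = 5.64 × 10^-3 mol / 0.0242 L = 0.233 mol/L

0.233 mol/L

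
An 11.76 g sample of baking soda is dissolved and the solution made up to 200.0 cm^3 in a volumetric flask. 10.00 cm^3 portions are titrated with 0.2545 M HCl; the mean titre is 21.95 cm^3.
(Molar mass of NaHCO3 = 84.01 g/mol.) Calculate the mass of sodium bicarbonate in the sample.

9.386 g

NaHCO3 + HCl → NaCl + H2O + CO2
n(HCl) per titration = 0.02195 × 0.2545 = 5.586 × 10^-3 mol
n(NaHCO3) in each aliquot = 5.586 × 10^-3 mol (1:1 ratio)
n(NaHCO3) in the whole flask = 5.586 × 10^-3 × 200.0/10.00 = 0.1117 mol
mass of NaHCO3 = 0.1117 × 84.01 = 9.386 g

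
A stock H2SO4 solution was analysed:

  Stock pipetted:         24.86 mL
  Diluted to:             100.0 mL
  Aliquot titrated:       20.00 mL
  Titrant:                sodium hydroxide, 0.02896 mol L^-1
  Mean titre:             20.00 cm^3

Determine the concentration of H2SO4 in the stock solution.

H2SO4 + 2 NaOH → Na2SO4 + 2 H2O
n(NaOH) = 0.02000 × 0.02896 = 5.792 × 10^-4 mol
From the 1:2 ratio, n(H2SO4) in the aliquot = 1/2 × 5.792 × 10^-4 = 2.896 × 10^-4 mol
[H2SO4]_dilute = 2.896 × 10^-4 / 0.02000 = 0.01448 mol/L
Dilution factor = 100.0 / 24.86 = 4.023
[H2SO4]_stock = 0.01448 × 4.023 = 0.05825 mol/L

0.05825 mol/L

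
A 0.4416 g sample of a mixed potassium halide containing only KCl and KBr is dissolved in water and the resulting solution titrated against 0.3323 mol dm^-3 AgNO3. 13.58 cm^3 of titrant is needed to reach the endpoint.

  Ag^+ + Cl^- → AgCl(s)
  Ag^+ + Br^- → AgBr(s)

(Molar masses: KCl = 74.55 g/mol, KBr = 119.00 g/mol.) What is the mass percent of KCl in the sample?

n(AgNO3) = 0.01358 × 0.3323 = 4.513 × 10^-3 mol
Let x = n(KCl), y = n(KBr).
Titrant: 1x + 1y = 4.513 × 10^-3;  mass: 74.55x + 119.00y = 0.4416
Solving, x = 2.146 × 10^-3 mol, y = 2.366 × 10^-3 mol
mass of KCl = 2.146 × 10^-3 × 74.55 = 0.1600 g
% KCl = 0.1600 / 0.4416 × 100 = 36.23 %

36.23 %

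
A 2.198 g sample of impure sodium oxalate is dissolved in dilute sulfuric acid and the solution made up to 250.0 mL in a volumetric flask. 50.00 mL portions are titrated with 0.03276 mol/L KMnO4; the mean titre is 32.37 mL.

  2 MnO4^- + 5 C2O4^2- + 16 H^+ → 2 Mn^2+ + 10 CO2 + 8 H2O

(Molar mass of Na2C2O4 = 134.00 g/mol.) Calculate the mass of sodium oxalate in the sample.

1.776 g

n(KMnO4) per titration = 0.03237 × 0.03276 = 1.060 × 10^-3 mol
From the 5:2 ratio, n(Na2C2O4) in each aliquot = 5/2 × 1.060 × 10^-3 = 2.651 × 10^-3 mol
n(Na2C2O4) in the whole flask = 2.651 × 10^-3 × 250.0/50.00 = 0.01326 mol
mass of Na2C2O4 = 0.01326 × 134.00 = 1.776 g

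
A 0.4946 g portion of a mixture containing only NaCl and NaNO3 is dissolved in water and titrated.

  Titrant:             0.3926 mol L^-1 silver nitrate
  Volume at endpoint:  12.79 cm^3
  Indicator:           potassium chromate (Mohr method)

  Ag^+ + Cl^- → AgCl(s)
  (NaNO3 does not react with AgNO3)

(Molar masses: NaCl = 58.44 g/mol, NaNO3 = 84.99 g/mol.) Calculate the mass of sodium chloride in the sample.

0.2934 g

n(AgNO3) = 0.01279 × 0.3926 = 5.021 × 10^-3 mol
Let x = n(NaCl), y = n(NaNO3).
Titrant: 1x = 5.021 × 10^-3;  mass: 58.44x + 84.99y = 0.4946
Solving, x = 5.021 × 10^-3 mol, y = 2.367 × 10^-3 mol
mass of NaCl = 5.021 × 10^-3 × 58.44 = 0.2934 g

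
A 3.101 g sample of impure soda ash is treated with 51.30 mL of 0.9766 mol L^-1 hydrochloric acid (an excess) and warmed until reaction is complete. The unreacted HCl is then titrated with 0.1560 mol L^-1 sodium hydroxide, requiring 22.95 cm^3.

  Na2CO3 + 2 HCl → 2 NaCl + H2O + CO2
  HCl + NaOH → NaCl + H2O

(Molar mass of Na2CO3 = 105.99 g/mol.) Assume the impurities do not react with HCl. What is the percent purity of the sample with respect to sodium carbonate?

79.50 %

n(HCl) added = 0.05130 × 0.9766 = 0.05010 mol
n(NaOH) used in back-titration = 0.02295 × 0.1560 = 3.580 × 10^-3 mol
n(HCl) left over = 3.580 × 10^-3 mol (1:1 ratio)
n(HCl) consumed by analyte = 0.05010 − 3.580 × 10^-3 = 0.04652 mol
From the 1:2 ratio, n(Na2CO3) = 1/2 × 0.04652 = 0.02326 mol
mass of Na2CO3 = 0.02326 × 105.99 = 2.465 g
% Na2CO3 = 2.465 / 3.101 × 100 = 79.50 %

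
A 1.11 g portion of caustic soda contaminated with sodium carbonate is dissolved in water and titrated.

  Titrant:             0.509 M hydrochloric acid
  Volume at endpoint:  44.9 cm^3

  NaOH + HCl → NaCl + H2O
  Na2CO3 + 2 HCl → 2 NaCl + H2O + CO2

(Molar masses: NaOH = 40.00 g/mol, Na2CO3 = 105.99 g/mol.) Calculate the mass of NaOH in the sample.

0.311 g

n(HCl) = 0.0449 × 0.509 = 0.0229 mol
Let x = n(NaOH), y = n(Na2CO3).
Titrant: 1x + 2y = 0.0229;  mass: 40.00x + 105.99y = 1.11
Solving, x = 7.78 × 10^-3 mol, y = 7.54 × 10^-3 mol
mass of NaOH = 7.78 × 10^-3 × 40.00 = 0.311 g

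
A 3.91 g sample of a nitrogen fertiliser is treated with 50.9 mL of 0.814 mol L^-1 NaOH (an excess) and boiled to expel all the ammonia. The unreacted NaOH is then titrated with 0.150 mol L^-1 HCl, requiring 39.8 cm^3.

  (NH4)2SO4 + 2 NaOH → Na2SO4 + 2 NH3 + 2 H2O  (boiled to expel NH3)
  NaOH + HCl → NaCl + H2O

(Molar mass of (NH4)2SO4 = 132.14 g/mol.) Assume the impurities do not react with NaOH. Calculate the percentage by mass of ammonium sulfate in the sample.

59.9 %

n(NaOH) added = 0.0509 × 0.814 = 0.0414 mol
n(HCl) used in back-titration = 0.0398 × 0.150 = 5.97 × 10^-3 mol
n(NaOH) left over = 5.97 × 10^-3 mol (1:1 ratio)
n(NaOH) consumed by analyte = 0.0414 − 5.97 × 10^-3 = 0.0355 mol
From the 1:2 ratio, n((NH4)2SO4) = 1/2 × 0.0355 = 0.0177 mol
mass of (NH4)2SO4 = 0.0177 × 132.14 = 2.34 g
% (NH4)2SO4 = 2.34 / 3.91 × 100 = 59.9 %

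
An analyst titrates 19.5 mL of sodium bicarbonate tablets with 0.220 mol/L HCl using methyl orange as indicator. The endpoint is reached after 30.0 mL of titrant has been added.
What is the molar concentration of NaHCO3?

0.338 mol/L

NaHCO3 + HCl → NaCl + H2O + CO2
n(HCl) = 0.0300 L × 0.220 mol/L = 6.60 × 10^-3 mol
n(NaHCO3) = 6.60 × 10^-3 mol (1:1 mole ratio)
[NaHCO3] = 6.60 × 10^-3 mol / 0.0195 L = 0.338 mol/L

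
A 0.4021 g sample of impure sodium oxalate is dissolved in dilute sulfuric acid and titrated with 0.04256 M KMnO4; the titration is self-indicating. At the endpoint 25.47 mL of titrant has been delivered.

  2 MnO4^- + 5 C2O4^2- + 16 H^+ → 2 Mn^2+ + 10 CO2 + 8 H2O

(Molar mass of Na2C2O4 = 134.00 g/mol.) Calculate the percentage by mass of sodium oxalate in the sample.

n(KMnO4) = 0.02547 L × 0.04256 mol/L = 1.084 × 10^-3 mol
From the 5:2 ratio, n(Na2C2O4) = 5/2 × 1.084 × 10^-3 = 2.710 × 10^-3 mol
mass of Na2C2O4 = 2.710 × 10^-3 × 134.00 g/mol = 0.3631 g
% Na2C2O4 = 0.3631 / 0.4021 × 100 = 90.31 %

90.31 %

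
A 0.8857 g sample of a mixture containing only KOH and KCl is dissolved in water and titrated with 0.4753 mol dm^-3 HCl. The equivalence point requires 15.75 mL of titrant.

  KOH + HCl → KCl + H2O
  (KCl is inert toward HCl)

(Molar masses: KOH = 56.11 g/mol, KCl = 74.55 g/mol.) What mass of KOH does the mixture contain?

0.4200 g

n(HCl) = 0.01575 × 0.4753 = 7.486 × 10^-3 mol
Let x = n(KOH), y = n(KCl).
Titrant: 1x = 7.486 × 10^-3;  mass: 56.11x + 74.55y = 0.8857
Solving, x = 7.486 × 10^-3 mol, y = 6.246 × 10^-3 mol
mass of KOH = 7.486 × 10^-3 × 56.11 = 0.4200 g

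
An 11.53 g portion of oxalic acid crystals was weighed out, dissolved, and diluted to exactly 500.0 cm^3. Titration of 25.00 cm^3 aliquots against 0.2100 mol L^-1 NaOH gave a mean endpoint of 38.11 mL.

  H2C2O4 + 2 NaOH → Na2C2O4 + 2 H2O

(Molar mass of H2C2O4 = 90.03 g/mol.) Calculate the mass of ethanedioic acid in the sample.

n(NaOH) per titration = 0.03811 × 0.2100 = 8.003 × 10^-3 mol
From the 1:2 ratio, n(H2C2O4) in each aliquot = 1/2 × 8.003 × 10^-3 = 4.002 × 10^-3 mol
n(H2C2O4) in the whole flask = 4.002 × 10^-3 × 500.0/25.00 = 0.08003 mol
mass of H2C2O4 = 0.08003 × 90.03 = 7.205 g

7.205 g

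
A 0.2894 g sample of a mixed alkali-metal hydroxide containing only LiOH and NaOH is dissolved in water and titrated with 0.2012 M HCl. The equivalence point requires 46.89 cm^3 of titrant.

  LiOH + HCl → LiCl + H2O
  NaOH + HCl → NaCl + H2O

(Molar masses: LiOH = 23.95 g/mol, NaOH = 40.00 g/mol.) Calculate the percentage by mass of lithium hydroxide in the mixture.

45.36 %

n(HCl) = 0.04689 × 0.2012 = 9.434 × 10^-3 mol
Let x = n(LiOH), y = n(NaOH).
Titrant: 1x + 1y = 9.434 × 10^-3;  mass: 23.95x + 40.00y = 0.2894
Solving, x = 5.481 × 10^-3 mol, y = 3.953 × 10^-3 mol
mass of LiOH = 5.481 × 10^-3 × 23.95 = 0.1313 g
% LiOH = 0.1313 / 0.2894 × 100 = 45.36 %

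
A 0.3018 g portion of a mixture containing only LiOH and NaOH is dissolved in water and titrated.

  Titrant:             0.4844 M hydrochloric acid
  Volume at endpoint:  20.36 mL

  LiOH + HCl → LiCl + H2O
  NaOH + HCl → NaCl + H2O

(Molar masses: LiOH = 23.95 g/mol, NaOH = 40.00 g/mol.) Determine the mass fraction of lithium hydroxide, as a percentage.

45.83 %

n(HCl) = 0.02036 × 0.4844 = 9.862 × 10^-3 mol
Let x = n(LiOH), y = n(NaOH).
Titrant: 1x + 1y = 9.862 × 10^-3;  mass: 23.95x + 40.00y = 0.3018
Solving, x = 5.775 × 10^-3 mol, y = 4.087 × 10^-3 mol
mass of LiOH = 5.775 × 10^-3 × 23.95 = 0.1383 g
% LiOH = 0.1383 / 0.3018 × 100 = 45.83 %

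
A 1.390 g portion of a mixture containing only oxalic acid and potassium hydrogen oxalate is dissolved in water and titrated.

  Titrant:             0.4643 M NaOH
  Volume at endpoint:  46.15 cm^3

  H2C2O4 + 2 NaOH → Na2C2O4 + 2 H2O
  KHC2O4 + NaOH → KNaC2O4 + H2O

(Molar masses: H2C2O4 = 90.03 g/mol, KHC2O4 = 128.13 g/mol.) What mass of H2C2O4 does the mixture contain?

0.7341 g

n(NaOH) = 0.04615 × 0.4643 = 0.02143 mol
Let x = n(H2C2O4), y = n(KHC2O4).
Titrant: 2x + 1y = 0.02143;  mass: 90.03x + 128.13y = 1.390
Solving, x = 8.154 × 10^-3 mol, y = 5.119 × 10^-3 mol
mass of H2C2O4 = 8.154 × 10^-3 × 90.03 = 0.7341 g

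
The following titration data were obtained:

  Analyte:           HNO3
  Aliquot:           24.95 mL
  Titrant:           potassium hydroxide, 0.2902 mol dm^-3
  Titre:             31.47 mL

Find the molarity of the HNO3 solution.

0.3660 mol/L

HNO3 + KOH → KNO3 + H2O
n(KOH) = 0.03147 L × 0.2902 mol/L = 9.133 × 10^-3 mol
n(HNO3) = 9.133 × 10^-3 mol (1:1 mole ratio)
[HNO3] = 9.133 × 10^-3 mol / 0.02495 L = 0.3660 mol/L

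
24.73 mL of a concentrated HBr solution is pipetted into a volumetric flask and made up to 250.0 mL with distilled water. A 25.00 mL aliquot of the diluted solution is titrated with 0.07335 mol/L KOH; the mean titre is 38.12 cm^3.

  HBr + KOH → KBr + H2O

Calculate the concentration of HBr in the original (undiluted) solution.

1.131 mol/L

n(KOH) = 0.03812 × 0.07335 = 2.796 × 10^-3 mol
n(HBr) in the aliquot = 2.796 × 10^-3 mol (1:1 ratio)
[HBr]_dilute = 2.796 × 10^-3 / 0.02500 = 0.1118 mol/L
Dilution factor = 250.0 / 24.73 = 10.11
[HBr]_stock = 0.1118 × 10.11 = 1.131 mol/L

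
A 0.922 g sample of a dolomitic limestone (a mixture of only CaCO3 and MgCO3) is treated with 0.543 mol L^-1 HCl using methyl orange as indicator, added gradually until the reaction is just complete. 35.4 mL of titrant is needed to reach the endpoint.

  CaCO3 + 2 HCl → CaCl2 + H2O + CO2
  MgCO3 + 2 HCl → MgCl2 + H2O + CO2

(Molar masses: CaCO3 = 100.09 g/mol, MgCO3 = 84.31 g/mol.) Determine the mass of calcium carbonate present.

n(HCl) = 0.0354 × 0.543 = 0.0192 mol
Let x = n(CaCO3), y = n(MgCO3).
Titrant: 2x + 2y = 0.0192;  mass: 100.09x + 84.31y = 0.922
Solving, x = 7.08 × 10^-3 mol, y = 2.53 × 10^-3 mol
mass of CaCO3 = 7.08 × 10^-3 × 100.09 = 0.708 g

0.708 g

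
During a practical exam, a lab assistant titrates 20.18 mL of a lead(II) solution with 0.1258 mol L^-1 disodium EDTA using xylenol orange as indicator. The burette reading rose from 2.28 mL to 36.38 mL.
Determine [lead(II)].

Pb^2+ + EDTA^4- → [Pb(EDTA)]^2-
n(EDTA) = 0.03410 L × 0.1258 mol/L = 4.290 × 10^-3 mol
n(Pb2+) = 4.290 × 10^-3 mol (1:1 mole ratio)
[Pb2+] = 4.290 × 10^-3 mol / 0.02018 L = 0.2126 mol/L

0.2126 mol/L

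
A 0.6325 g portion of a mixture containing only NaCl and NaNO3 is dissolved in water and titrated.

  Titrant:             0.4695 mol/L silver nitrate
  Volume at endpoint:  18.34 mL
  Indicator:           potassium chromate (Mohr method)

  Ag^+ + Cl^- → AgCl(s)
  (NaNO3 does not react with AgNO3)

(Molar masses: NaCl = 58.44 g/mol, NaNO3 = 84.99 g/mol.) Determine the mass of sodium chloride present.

n(AgNO3) = 0.01834 × 0.4695 = 8.611 × 10^-3 mol
Let x = n(NaCl), y = n(NaNO3).
Titrant: 1x = 8.611 × 10^-3;  mass: 58.44x + 84.99y = 0.6325
Solving, x = 8.611 × 10^-3 mol, y = 1.521 × 10^-3 mol
mass of NaCl = 8.611 × 10^-3 × 58.44 = 0.5032 g

0.5032 g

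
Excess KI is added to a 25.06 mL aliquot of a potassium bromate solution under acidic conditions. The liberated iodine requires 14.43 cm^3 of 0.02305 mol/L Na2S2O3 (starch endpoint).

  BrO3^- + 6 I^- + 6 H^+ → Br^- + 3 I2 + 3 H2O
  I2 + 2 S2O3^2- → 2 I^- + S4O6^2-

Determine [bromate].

0.002212 mol/L

n(S2O3^2-) = 0.01443 × 0.02305 = 3.326 × 10^-4 mol
n(I2) = n(S2O3^2-)/2 = 1.663 × 10^-4 mol
From the 1:3 ratio, n(BrO3^-) in the aliquot = 1/3 × 1.663 × 10^-4 = 5.544 × 10^-5 mol
[BrO3^-] = 5.544 × 10^-5 / 0.02506 = 0.002212 mol/L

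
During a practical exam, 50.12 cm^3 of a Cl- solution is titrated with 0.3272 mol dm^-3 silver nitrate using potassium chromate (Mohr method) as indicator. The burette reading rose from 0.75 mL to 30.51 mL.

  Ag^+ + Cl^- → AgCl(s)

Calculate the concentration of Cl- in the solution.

0.1943 mol/L

n(AgNO3) = 0.02976 L × 0.3272 mol/L = 9.737 × 10^-3 mol
n(Cl-) = 9.737 × 10^-3 mol (1:1 mole ratio)
[Cl-] = 9.737 × 10^-3 mol / 0.05012 L = 0.1943 mol/L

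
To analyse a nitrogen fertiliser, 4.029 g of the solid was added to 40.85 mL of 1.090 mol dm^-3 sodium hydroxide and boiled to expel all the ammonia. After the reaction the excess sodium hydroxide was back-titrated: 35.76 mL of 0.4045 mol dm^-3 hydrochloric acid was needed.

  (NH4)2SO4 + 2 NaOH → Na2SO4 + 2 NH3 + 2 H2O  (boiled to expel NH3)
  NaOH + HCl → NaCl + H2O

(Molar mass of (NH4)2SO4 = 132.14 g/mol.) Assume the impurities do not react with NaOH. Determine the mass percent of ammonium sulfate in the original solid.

49.30 %

n(NaOH) added = 0.04085 × 1.090 = 0.04453 mol
n(HCl) used in back-titration = 0.03576 × 0.4045 = 0.01446 mol
n(NaOH) left over = 0.01446 mol (1:1 ratio)
n(NaOH) consumed by analyte = 0.04453 − 0.01446 = 0.03006 mol
From the 1:2 ratio, n((NH4)2SO4) = 1/2 × 0.03006 = 0.01503 mol
mass of (NH4)2SO4 = 0.01503 × 132.14 = 1.986 g
% (NH4)2SO4 = 1.986 / 4.029 × 100 = 49.30 %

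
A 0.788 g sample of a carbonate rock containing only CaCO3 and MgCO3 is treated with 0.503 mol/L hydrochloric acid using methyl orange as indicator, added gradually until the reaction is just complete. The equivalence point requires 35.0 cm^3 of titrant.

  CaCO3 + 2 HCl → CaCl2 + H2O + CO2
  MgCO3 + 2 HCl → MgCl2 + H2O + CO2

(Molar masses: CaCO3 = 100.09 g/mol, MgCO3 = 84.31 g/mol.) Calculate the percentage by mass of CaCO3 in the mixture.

36.9 %

n(HCl) = 0.0350 × 0.503 = 0.0176 mol
Let x = n(CaCO3), y = n(MgCO3).
Titrant: 2x + 2y = 0.0176;  mass: 100.09x + 84.31y = 0.788
Solving, x = 2.91 × 10^-3 mol, y = 5.90 × 10^-3 mol
mass of CaCO3 = 2.91 × 10^-3 × 100.09 = 0.291 g
% CaCO3 = 0.291 / 0.788 × 100 = 36.9 %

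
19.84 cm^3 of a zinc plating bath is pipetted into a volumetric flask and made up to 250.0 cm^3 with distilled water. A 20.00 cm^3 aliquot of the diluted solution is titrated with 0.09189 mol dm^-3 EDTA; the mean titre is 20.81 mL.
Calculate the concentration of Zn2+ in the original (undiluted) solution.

Zn^2+ + EDTA^4- → [Zn(EDTA)]^2-
n(EDTA) = 0.02081 × 0.09189 = 1.912 × 10^-3 mol
n(Zn2+) in the aliquot = 1.912 × 10^-3 mol (1:1 ratio)
[Zn2+]_dilute = 1.912 × 10^-3 / 0.02000 = 0.09561 mol/L
Dilution factor = 250.0 / 19.84 = 12.60
[Zn2+]_stock = 0.09561 × 12.60 = 1.205 mol/L

1.205 mol/L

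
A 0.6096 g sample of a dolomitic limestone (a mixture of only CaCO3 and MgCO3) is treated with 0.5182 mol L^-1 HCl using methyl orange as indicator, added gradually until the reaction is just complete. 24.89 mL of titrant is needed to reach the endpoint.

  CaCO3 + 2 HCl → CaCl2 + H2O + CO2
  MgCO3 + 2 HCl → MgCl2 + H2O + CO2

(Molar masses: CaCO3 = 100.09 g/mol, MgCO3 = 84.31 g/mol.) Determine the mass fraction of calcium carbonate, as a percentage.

n(HCl) = 0.02489 × 0.5182 = 0.01290 mol
Let x = n(CaCO3), y = n(MgCO3).
Titrant: 2x + 2y = 0.01290;  mass: 100.09x + 84.31y = 0.6096
Solving, x = 4.175 × 10^-3 mol, y = 2.274 × 10^-3 mol
mass of CaCO3 = 4.175 × 10^-3 × 100.09 = 0.4179 g
% CaCO3 = 0.4179 / 0.6096 × 100 = 68.55 %

68.55 %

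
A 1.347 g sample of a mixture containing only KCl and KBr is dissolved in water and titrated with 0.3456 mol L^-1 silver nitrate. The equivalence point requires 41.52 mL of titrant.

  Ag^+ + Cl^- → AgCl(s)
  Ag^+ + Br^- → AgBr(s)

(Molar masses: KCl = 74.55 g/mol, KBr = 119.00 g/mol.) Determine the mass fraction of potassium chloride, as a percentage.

44.89 %

n(AgNO3) = 0.04152 × 0.3456 = 0.01435 mol
Let x = n(KCl), y = n(KBr).
Titrant: 1x + 1y = 0.01435;  mass: 74.55x + 119.00y = 1.347
Solving, x = 8.112 × 10^-3 mol, y = 6.238 × 10^-3 mol
mass of KCl = 8.112 × 10^-3 × 74.55 = 0.6047 g
% KCl = 0.6047 / 1.347 × 100 = 44.89 %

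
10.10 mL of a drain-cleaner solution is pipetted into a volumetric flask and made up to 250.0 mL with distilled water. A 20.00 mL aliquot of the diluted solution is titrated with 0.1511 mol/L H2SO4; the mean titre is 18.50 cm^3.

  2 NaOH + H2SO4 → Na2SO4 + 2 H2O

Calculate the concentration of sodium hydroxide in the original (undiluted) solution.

n(H2SO4) = 0.01850 × 0.1511 = 2.795 × 10^-3 mol
From the 2:1 ratio, n(NaOH) in the aliquot = 2/1 × 2.795 × 10^-3 = 5.591 × 10^-3 mol
[NaOH]_dilute = 5.591 × 10^-3 / 0.02000 = 0.2795 mol/L
Dilution factor = 250.0 / 10.10 = 24.75
[NaOH]_stock = 0.2795 × 24.75 = 6.919 mol/L

6.919 mol/L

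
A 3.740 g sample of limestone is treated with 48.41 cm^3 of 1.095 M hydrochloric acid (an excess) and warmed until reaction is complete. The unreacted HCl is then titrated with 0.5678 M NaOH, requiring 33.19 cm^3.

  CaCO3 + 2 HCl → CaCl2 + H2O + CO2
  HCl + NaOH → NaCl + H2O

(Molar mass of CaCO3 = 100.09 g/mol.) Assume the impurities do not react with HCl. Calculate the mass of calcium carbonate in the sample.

1.710 g

n(HCl) added = 0.04841 × 1.095 = 0.05301 mol
n(NaOH) used in back-titration = 0.03319 × 0.5678 = 0.01885 mol
n(HCl) left over = 0.01885 mol (1:1 ratio)
n(HCl) consumed by analyte = 0.05301 − 0.01885 = 0.03416 mol
From the 1:2 ratio, n(CaCO3) = 1/2 × 0.03416 = 0.01708 mol
mass of CaCO3 = 0.01708 × 100.09 = 1.710 g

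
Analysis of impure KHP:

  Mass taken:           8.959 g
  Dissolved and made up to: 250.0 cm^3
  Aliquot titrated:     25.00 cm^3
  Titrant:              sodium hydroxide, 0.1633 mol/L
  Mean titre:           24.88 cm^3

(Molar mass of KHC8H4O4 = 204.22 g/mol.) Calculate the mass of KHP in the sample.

KHC8H4O4 + NaOH → KNaC8H4O4 + H2O
n(NaOH) per titration = 0.02488 × 0.1633 = 4.063 × 10^-3 mol
n(KHC8H4O4) in each aliquot = 4.063 × 10^-3 mol (1:1 ratio)
n(KHC8H4O4) in the whole flask = 4.063 × 10^-3 × 250.0/25.00 = 0.04063 mol
mass of KHC8H4O4 = 0.04063 × 204.22 = 8.297 g

8.297 g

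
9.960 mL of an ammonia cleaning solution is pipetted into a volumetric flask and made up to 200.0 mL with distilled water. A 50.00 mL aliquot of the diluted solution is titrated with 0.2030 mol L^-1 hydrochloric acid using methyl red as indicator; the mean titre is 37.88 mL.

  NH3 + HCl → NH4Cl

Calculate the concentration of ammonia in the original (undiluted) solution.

3.088 mol/L

n(HCl) = 0.03788 × 0.2030 = 7.690 × 10^-3 mol
n(NH3) in the aliquot = 7.690 × 10^-3 mol (1:1 ratio)
[NH3]_dilute = 7.690 × 10^-3 / 0.05000 = 0.1538 mol/L
Dilution factor = 200.0 / 9.960 = 20.08
[NH3]_stock = 0.1538 × 20.08 = 3.088 mol/L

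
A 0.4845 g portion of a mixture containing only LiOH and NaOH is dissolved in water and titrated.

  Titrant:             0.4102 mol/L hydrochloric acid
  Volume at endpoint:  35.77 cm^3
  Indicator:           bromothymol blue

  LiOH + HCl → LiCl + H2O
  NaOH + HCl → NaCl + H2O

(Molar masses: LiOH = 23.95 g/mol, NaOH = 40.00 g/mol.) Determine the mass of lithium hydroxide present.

0.1528 g

n(HCl) = 0.03577 × 0.4102 = 0.01467 mol
Let x = n(LiOH), y = n(NaOH).
Titrant: 1x + 1y = 0.01467;  mass: 23.95x + 40.00y = 0.4845
Solving, x = 6.381 × 10^-3 mol, y = 8.292 × 10^-3 mol
mass of LiOH = 6.381 × 10^-3 × 23.95 = 0.1528 g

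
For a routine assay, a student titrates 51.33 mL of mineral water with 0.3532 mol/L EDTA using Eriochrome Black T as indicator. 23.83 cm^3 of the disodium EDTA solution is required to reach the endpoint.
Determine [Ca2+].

Ca^2+ + EDTA^4- → [Ca(EDTA)]^2-
n(EDTA) = 0.02383 L × 0.3532 mol/L = 8.417 × 10^-3 mol
n(Ca2+) = 8.417 × 10^-3 mol (1:1 mole ratio)
[Ca2+] = 8.417 × 10^-3 mol / 0.05133 L = 0.1640 mol/L

0.1640 mol/L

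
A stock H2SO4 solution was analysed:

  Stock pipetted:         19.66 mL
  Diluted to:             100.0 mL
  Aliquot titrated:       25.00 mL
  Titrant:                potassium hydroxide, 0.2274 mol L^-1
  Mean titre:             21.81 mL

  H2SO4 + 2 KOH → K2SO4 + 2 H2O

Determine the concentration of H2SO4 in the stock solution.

0.5045 mol/L

n(KOH) = 0.02181 × 0.2274 = 4.960 × 10^-3 mol
From the 1:2 ratio, n(H2SO4) in the aliquot = 1/2 × 4.960 × 10^-3 = 2.480 × 10^-3 mol
[H2SO4]_dilute = 2.480 × 10^-3 / 0.02500 = 0.09919 mol/L
Dilution factor = 100.0 / 19.66 = 5.086
[H2SO4]_stock = 0.09919 × 5.086 = 0.5045 mol/L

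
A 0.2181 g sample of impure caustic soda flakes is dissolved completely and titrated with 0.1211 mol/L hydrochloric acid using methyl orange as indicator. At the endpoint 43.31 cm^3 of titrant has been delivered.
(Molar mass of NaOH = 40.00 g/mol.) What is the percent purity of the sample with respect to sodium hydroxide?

NaOH + HCl → NaCl + H2O
n(HCl) = 0.04331 L × 0.1211 mol/L = 5.245 × 10^-3 mol
n(NaOH) = 5.245 × 10^-3 mol (1:1 ratio)
mass of NaOH = 5.245 × 10^-3 × 40.00 g/mol = 0.2098 g
% NaOH = 0.2098 / 0.2181 × 100 = 96.19 %

96.19 %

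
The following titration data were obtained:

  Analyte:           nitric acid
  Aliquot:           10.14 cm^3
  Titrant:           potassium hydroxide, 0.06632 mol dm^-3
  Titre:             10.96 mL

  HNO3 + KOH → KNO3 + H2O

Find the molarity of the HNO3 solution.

n(KOH) = 0.01096 L × 0.06632 mol/L = 7.269 × 10^-4 mol
n(HNO3) = 7.269 × 10^-4 mol (1:1 mole ratio)
[HNO3] = 7.269 × 10^-4 mol / 0.01014 L = 0.07168 mol/L

0.07168 mol/L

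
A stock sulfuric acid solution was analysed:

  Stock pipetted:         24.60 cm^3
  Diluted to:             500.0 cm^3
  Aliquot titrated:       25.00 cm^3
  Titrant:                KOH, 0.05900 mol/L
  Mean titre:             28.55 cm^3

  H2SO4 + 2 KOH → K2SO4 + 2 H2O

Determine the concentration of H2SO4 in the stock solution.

n(KOH) = 0.02855 × 0.05900 = 1.684 × 10^-3 mol
From the 1:2 ratio, n(H2SO4) in the aliquot = 1/2 × 1.684 × 10^-3 = 8.422 × 10^-4 mol
[H2SO4]_dilute = 8.422 × 10^-4 / 0.02500 = 0.03369 mol/L
Dilution factor = 500.0 / 24.60 = 20.33
[H2SO4]_stock = 0.03369 × 20.33 = 0.6847 mol/L

0.6847 mol/L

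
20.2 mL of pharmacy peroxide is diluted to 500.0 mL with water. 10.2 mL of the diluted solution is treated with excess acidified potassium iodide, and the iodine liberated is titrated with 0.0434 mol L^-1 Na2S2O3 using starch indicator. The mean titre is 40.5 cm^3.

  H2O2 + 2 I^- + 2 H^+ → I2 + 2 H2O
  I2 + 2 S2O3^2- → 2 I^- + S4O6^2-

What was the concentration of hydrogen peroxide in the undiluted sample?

n(S2O3^2-) = 0.0405 × 0.0434 = 1.76 × 10^-3 mol
n(I2) = n(S2O3^2-)/2 = 8.79 × 10^-4 mol
n(H2O2) in the aliquot = 8.79 × 10^-4 mol (1:1 ratio)
[H2O2]_dilute = 8.79 × 10^-4 / 0.0102 = 0.0862 mol/L
[H2O2]_original = 0.0862 × 500.0/20.2 = 2.13 mol/L

2.13 mol/L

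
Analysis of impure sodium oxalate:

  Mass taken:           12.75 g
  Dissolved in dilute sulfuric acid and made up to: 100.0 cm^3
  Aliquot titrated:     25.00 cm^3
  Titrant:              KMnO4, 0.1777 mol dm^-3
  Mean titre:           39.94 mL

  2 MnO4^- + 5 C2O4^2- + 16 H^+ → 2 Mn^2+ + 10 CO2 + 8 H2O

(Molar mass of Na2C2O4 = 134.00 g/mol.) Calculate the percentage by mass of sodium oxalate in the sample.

74.59 %

n(KMnO4) per titration = 0.03994 × 0.1777 = 7.097 × 10^-3 mol
From the 5:2 ratio, n(Na2C2O4) in each aliquot = 5/2 × 7.097 × 10^-3 = 0.01774 mol
n(Na2C2O4) in the whole flask = 0.01774 × 100.0/25.00 = 0.07097 mol
mass of Na2C2O4 = 0.07097 × 134.00 = 9.510 g
% Na2C2O4 = 9.510 / 12.75 × 100 = 74.59 %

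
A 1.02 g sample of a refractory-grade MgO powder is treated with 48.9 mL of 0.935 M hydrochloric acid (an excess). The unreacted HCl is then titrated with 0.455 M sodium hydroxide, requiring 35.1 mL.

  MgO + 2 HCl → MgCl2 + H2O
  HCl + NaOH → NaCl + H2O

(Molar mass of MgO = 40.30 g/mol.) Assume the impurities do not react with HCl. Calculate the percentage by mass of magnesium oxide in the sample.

58.8 %

n(HCl) added = 0.0489 × 0.935 = 0.0457 mol
n(NaOH) used in back-titration = 0.0351 × 0.455 = 0.0160 mol
n(HCl) left over = 0.0160 mol (1:1 ratio)
n(HCl) consumed by analyte = 0.0457 − 0.0160 = 0.0298 mol
From the 1:2 ratio, n(MgO) = 1/2 × 0.0298 = 0.0149 mol
mass of MgO = 0.0149 × 40.30 = 0.599 g
% MgO = 0.599 / 1.02 × 100 = 58.8 %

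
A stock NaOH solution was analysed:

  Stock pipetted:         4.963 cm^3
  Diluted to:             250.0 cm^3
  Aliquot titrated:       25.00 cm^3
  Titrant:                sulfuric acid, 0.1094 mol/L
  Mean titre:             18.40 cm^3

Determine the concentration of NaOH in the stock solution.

2 NaOH + H2SO4 → Na2SO4 + 2 H2O
n(H2SO4) = 0.01840 × 0.1094 = 2.013 × 10^-3 mol
From the 2:1 ratio, n(NaOH) in the aliquot = 2/1 × 2.013 × 10^-3 = 4.026 × 10^-3 mol
[NaOH]_dilute = 4.026 × 10^-3 / 0.02500 = 0.1610 mol/L
Dilution factor = 250.0 / 4.963 = 50.37
[NaOH]_stock = 0.1610 × 50.37 = 8.112 mol/L

8.112 mol/L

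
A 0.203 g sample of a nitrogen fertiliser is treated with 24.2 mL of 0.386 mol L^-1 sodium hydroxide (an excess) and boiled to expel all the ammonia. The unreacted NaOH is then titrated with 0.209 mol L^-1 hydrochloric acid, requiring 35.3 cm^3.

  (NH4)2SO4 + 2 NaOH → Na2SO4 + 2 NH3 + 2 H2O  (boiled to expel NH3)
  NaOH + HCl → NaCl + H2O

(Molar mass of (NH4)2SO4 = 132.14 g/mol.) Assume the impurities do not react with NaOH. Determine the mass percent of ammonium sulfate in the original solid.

63.9 %

n(NaOH) added = 0.0242 × 0.386 = 9.34 × 10^-3 mol
n(HCl) used in back-titration = 0.0353 × 0.209 = 7.38 × 10^-3 mol
n(NaOH) left over = 7.38 × 10^-3 mol (1:1 ratio)
n(NaOH) consumed by analyte = 9.34 × 10^-3 − 7.38 × 10^-3 = 1.96 × 10^-3 mol
From the 1:2 ratio, n((NH4)2SO4) = 1/2 × 1.96 × 10^-3 = 9.82 × 10^-4 mol
mass of (NH4)2SO4 = 9.82 × 10^-4 × 132.14 = 0.130 g
% (NH4)2SO4 = 0.130 / 0.203 × 100 = 63.9 %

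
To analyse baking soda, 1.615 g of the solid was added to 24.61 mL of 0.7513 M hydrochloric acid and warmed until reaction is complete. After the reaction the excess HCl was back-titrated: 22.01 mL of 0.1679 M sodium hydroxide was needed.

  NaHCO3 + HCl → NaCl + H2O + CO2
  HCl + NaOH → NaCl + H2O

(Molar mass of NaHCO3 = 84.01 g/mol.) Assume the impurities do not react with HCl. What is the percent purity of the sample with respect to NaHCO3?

76.96 %

n(HCl) added = 0.02461 × 0.7513 = 0.01849 mol
n(NaOH) used in back-titration = 0.02201 × 0.1679 = 3.695 × 10^-3 mol
n(HCl) left over = 3.695 × 10^-3 mol (1:1 ratio)
n(HCl) consumed by analyte = 0.01849 − 3.695 × 10^-3 = 0.01479 mol
n(NaHCO3) = 0.01479 mol (1:1 ratio)
mass of NaHCO3 = 0.01479 × 84.01 = 1.243 g
% NaHCO3 = 1.243 / 1.615 × 100 = 76.96 %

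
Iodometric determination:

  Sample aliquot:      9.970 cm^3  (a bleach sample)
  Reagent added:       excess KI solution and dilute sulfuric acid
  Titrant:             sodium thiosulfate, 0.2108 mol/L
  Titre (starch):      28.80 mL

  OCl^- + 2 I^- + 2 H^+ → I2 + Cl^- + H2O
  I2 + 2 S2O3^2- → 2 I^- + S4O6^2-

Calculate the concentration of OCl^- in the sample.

n(S2O3^2-) = 0.02880 × 0.2108 = 6.071 × 10^-3 mol
n(I2) = n(S2O3^2-)/2 = 3.036 × 10^-3 mol
n(OCl^-) in the aliquot = 3.036 × 10^-3 mol (1:1 ratio)
[OCl^-] = 3.036 × 10^-3 / 0.009970 = 0.3045 mol/L

0.3045 mol/L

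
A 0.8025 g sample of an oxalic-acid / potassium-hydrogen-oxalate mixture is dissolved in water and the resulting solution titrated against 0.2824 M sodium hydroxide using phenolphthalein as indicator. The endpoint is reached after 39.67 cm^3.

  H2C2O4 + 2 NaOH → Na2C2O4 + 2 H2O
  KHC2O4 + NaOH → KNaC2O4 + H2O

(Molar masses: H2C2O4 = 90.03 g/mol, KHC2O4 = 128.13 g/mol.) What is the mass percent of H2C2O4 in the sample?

42.71 %

n(NaOH) = 0.03967 × 0.2824 = 0.01120 mol
Let x = n(H2C2O4), y = n(KHC2O4).
Titrant: 2x + 1y = 0.01120;  mass: 90.03x + 128.13y = 0.8025
Solving, x = 3.807 × 10^-3 mol, y = 3.588 × 10^-3 mol
mass of H2C2O4 = 3.807 × 10^-3 × 90.03 = 0.3428 g
% H2C2O4 = 0.3428 / 0.8025 × 100 = 42.71 %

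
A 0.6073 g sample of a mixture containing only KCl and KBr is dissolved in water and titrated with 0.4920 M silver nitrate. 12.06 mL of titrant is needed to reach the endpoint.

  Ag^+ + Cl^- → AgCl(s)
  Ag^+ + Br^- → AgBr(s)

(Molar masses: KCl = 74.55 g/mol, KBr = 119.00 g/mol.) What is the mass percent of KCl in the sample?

27.28 %

n(AgNO3) = 0.01206 × 0.4920 = 5.934 × 10^-3 mol
Let x = n(KCl), y = n(KBr).
Titrant: 1x + 1y = 5.934 × 10^-3;  mass: 74.55x + 119.00y = 0.6073
Solving, x = 2.222 × 10^-3 mol, y = 3.711 × 10^-3 mol
mass of KCl = 2.222 × 10^-3 × 74.55 = 0.1657 g
% KCl = 0.1657 / 0.6073 × 100 = 27.28 %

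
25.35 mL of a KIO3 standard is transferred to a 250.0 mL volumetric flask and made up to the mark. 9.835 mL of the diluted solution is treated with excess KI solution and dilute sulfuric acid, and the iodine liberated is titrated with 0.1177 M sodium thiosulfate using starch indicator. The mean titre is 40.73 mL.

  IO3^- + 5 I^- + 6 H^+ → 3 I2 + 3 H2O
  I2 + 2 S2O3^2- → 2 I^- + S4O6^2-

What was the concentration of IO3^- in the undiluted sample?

n(S2O3^2-) = 0.04073 × 0.1177 = 4.794 × 10^-3 mol
n(I2) = n(S2O3^2-)/2 = 2.397 × 10^-3 mol
From the 1:3 ratio, n(IO3^-) in the aliquot = 1/3 × 2.397 × 10^-3 = 7.990 × 10^-4 mol
[IO3^-]_dilute = 7.990 × 10^-4 / 0.009835 = 0.08124 mol/L
[IO3^-]_original = 0.08124 × 250.0/25.35 = 0.8012 mol/L

0.8012 M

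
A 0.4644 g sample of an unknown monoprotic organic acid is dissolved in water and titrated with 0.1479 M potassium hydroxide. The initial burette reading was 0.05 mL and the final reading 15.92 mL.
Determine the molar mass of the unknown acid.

197.9 g/mol

n(KOH) = 0.01587 L × 0.1479 mol/L = 2.347 × 10^-3 mol
n(HA) = 2.347 × 10^-3 mol (1:1 ratio)
M = m / n = 0.4644 g / 2.347 × 10^-3 mol = 197.9 g/mol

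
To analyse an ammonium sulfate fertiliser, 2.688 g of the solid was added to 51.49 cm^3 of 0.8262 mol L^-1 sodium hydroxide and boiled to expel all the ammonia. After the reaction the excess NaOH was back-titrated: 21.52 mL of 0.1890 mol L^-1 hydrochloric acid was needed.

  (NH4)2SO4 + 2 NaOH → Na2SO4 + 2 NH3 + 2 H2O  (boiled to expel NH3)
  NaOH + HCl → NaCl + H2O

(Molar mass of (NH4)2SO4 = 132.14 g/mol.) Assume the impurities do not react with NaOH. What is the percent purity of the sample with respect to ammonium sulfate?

94.57 %

n(NaOH) added = 0.05149 × 0.8262 = 0.04254 mol
n(HCl) used in back-titration = 0.02152 × 0.1890 = 4.067 × 10^-3 mol
n(NaOH) left over = 4.067 × 10^-3 mol (1:1 ratio)
n(NaOH) consumed by analyte = 0.04254 − 4.067 × 10^-3 = 0.03847 mol
From the 1:2 ratio, n((NH4)2SO4) = 1/2 × 0.03847 = 0.01924 mol
mass of (NH4)2SO4 = 0.01924 × 132.14 = 2.542 g
% (NH4)2SO4 = 2.542 / 2.688 × 100 = 94.57 %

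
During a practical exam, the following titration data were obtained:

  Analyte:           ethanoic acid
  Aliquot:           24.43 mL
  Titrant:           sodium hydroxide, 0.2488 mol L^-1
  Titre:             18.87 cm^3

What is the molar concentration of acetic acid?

0.1922 mol/L

CH3COOH + NaOH → CH3COONa + H2O
n(NaOH) = 0.01887 L × 0.2488 mol/L = 4.695 × 10^-3 mol
n(CH3COOH) = 4.695 × 10^-3 mol (1:1 mole ratio)
[CH3COOH] = 4.695 × 10^-3 mol / 0.02443 L = 0.1922 mol/L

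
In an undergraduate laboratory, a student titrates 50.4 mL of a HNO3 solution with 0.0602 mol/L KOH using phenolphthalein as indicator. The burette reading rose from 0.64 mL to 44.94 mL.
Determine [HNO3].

0.0529 mol/L

HNO3 + KOH → KNO3 + H2O
n(KOH) = 0.0443 L × 0.0602 mol/L = 2.67 × 10^-3 mol
n(HNO3) = 2.67 × 10^-3 mol (1:1 mole ratio)
[HNO3] = 2.67 × 10^-3 mol / 0.0504 L = 0.0529 mol/L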